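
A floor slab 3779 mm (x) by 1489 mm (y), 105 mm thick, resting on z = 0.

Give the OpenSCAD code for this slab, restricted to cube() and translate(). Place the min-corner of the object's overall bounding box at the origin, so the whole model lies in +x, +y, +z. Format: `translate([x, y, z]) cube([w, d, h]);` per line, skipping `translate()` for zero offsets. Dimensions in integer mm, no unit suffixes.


cube([3779, 1489, 105]);


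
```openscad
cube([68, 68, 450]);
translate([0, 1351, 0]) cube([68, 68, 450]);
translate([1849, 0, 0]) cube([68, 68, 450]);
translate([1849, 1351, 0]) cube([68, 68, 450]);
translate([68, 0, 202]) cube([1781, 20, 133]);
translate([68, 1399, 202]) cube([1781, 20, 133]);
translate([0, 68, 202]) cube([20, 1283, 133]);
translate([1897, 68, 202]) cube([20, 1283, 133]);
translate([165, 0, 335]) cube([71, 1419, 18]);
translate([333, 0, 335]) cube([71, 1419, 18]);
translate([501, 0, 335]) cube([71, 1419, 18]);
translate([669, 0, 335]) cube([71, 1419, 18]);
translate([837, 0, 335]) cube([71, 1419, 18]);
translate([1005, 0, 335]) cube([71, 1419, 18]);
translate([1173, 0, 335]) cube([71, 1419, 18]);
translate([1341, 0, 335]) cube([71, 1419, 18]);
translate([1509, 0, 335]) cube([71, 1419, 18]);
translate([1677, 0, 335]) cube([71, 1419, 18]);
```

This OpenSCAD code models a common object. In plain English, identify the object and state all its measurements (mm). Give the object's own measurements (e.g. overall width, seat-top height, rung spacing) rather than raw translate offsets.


A bed frame 1917 mm long (x) by 1419 mm wide (y). Four 68×68 mm corner posts, 450 mm tall, at the corners of the footprint. Four rails of 20 mm thickness and 133 mm height run between adjacent posts with their undersides at z = 202 mm, their outer faces flush with the outside of the frame (the two x-running rails run between the posts' inner faces; the two y-running rails run between the posts' inner faces). 10 slats, each 71 mm wide (x) and 18 mm thick, lie across the top of the two x-running rails, running the full 1419 mm width of the frame in y; along x they sit between the end posts with a 97 mm gap after the −x posts and between neighbouring slats, leaving 101 mm before the +x posts.


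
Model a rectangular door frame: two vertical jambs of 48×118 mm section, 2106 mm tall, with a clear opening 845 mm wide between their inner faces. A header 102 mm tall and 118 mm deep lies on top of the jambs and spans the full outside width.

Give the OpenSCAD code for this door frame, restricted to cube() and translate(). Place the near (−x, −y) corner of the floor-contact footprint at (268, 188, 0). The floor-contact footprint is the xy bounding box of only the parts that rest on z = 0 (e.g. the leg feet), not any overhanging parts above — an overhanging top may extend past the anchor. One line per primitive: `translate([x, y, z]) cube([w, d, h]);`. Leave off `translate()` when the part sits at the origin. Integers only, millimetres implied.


translate([268, 188, 0]) cube([48, 118, 2106]);
translate([1161, 188, 0]) cube([48, 118, 2106]);
translate([268, 188, 2106]) cube([941, 118, 102]);


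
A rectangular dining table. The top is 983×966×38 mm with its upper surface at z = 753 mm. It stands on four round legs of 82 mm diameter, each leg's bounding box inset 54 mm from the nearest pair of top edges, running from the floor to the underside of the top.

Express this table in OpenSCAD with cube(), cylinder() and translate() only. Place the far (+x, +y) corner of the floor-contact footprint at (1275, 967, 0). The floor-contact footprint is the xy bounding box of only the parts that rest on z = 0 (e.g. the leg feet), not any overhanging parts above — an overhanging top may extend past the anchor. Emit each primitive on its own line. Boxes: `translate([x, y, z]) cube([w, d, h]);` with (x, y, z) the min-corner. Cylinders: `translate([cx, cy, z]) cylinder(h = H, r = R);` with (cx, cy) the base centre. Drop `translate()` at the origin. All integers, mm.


// leg_h = 753 - 38 = 715
translate([346, 55, 715]) cube([983, 966, 38]);
translate([441, 150, 0]) cylinder(h = 715, r = 41);
translate([1234, 150, 0]) cylinder(h = 715, r = 41);
translate([441, 926, 0]) cylinder(h = 715, r = 41);
translate([1234, 926, 0]) cylinder(h = 715, r = 41);


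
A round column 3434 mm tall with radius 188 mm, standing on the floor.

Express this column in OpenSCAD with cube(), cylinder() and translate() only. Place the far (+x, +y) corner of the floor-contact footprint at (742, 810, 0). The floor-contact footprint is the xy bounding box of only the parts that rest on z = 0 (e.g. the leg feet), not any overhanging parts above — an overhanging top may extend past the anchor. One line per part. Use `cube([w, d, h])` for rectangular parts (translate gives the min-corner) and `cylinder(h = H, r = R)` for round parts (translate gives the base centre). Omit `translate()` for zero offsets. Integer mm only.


translate([554, 622, 0]) cylinder(h = 3434, r = 188);


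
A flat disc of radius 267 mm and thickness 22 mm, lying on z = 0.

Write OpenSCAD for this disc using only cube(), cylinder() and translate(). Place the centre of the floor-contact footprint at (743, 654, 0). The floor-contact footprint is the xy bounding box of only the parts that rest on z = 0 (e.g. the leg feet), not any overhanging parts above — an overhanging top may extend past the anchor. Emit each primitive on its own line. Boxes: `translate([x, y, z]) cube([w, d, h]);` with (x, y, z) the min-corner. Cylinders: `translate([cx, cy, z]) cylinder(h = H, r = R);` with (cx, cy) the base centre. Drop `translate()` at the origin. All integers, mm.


translate([743, 654, 0]) cylinder(h = 22, r = 267);


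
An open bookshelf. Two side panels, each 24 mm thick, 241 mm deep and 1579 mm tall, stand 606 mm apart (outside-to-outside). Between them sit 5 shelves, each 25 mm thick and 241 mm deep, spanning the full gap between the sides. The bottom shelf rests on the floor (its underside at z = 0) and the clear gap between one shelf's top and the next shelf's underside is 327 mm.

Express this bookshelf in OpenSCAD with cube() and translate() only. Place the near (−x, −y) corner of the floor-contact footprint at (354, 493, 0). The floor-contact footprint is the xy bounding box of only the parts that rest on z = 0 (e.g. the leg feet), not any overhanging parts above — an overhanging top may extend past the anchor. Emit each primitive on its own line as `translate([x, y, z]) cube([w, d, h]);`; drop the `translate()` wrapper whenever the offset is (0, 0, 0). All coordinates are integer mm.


translate([354, 493, 0]) cube([24, 241, 1579]);
translate([936, 493, 0]) cube([24, 241, 1579]);
translate([378, 493, 0]) cube([558, 241, 25]);
translate([378, 493, 352]) cube([558, 241, 25]);
translate([378, 493, 704]) cube([558, 241, 25]);
translate([378, 493, 1056]) cube([558, 241, 25]);
translate([378, 493, 1408]) cube([558, 241, 25]);


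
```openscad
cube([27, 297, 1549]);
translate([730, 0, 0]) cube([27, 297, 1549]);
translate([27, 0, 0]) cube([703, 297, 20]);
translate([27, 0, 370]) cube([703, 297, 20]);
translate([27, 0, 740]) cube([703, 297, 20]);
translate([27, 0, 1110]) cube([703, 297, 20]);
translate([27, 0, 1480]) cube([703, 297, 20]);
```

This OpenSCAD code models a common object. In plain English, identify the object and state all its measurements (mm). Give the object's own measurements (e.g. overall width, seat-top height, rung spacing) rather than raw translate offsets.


An open bookshelf. Two side panels, each 27 mm thick, 297 mm deep and 1549 mm tall, stand 757 mm apart (outside-to-outside). Between them sit 5 shelves, each 20 mm thick and 297 mm deep, spanning the full gap between the sides. The bottom shelf rests on the floor (its underside at z = 0) and the clear gap between one shelf's top and the next shelf's underside is 350 mm.


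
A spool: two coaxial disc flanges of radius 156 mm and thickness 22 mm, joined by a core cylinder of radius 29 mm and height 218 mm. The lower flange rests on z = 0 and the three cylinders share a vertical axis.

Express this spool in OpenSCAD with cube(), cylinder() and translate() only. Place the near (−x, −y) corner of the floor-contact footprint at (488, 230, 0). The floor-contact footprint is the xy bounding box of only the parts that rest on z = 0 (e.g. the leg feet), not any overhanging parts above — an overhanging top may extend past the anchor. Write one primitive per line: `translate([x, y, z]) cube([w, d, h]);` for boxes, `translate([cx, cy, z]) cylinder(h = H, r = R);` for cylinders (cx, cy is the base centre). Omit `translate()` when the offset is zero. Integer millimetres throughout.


translate([644, 386, 0]) cylinder(h = 22, r = 156);
translate([644, 386, 22]) cylinder(h = 218, r = 29);
translate([644, 386, 240]) cylinder(h = 22, r = 156);


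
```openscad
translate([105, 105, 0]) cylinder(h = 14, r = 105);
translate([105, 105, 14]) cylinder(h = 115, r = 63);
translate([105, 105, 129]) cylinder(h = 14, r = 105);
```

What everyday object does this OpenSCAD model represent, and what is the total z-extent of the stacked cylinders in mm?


A spool. The overall height is 143 mm.

Three coaxial cylinders, large–small–large — a spool. Two 14 mm flanges and a 115 mm core give 14 + 115 + 14 = 143 mm.


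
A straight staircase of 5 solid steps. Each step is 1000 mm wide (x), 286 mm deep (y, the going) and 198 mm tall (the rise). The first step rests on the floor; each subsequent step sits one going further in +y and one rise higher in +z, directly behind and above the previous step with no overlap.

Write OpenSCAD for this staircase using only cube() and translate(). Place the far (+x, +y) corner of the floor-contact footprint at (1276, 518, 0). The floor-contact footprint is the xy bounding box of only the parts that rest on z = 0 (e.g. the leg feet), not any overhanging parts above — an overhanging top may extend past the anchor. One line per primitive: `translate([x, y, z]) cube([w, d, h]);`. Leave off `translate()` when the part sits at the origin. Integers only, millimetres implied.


translate([276, 232, 0]) cube([1000, 286, 198]);
translate([276, 518, 198]) cube([1000, 286, 198]);
translate([276, 804, 396]) cube([1000, 286, 198]);
translate([276, 1090, 594]) cube([1000, 286, 198]);
translate([276, 1376, 792]) cube([1000, 286, 198]);


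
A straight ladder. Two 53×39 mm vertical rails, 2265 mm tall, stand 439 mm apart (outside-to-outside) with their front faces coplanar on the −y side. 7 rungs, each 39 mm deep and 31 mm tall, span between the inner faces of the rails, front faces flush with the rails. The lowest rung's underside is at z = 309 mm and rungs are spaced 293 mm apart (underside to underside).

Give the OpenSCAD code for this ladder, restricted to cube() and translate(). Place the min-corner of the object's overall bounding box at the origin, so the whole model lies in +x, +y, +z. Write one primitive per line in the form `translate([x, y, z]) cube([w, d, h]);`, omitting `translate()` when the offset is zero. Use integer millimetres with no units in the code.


cube([53, 39, 2265]);
translate([386, 0, 0]) cube([53, 39, 2265]);
translate([53, 0, 309]) cube([333, 39, 31]);
translate([53, 0, 602]) cube([333, 39, 31]);
translate([53, 0, 895]) cube([333, 39, 31]);
translate([53, 0, 1188]) cube([333, 39, 31]);
translate([53, 0, 1481]) cube([333, 39, 31]);
translate([53, 0, 1774]) cube([333, 39, 31]);
translate([53, 0, 2067]) cube([333, 39, 31]);


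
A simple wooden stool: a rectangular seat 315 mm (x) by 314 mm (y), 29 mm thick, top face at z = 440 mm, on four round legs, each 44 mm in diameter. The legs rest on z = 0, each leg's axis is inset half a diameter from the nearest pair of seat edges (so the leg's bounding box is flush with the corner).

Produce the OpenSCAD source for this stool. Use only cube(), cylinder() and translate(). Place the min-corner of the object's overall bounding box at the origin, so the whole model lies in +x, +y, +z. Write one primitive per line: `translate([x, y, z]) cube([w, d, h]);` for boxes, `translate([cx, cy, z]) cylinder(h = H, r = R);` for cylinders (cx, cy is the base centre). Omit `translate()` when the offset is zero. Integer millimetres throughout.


translate([0, 0, 411]) cube([315, 314, 29]);
translate([22, 22, 0]) cylinder(h = 411, r = 22);
translate([293, 22, 0]) cylinder(h = 411, r = 22);
translate([22, 292, 0]) cylinder(h = 411, r = 22);
translate([293, 292, 0]) cylinder(h = 411, r = 22);


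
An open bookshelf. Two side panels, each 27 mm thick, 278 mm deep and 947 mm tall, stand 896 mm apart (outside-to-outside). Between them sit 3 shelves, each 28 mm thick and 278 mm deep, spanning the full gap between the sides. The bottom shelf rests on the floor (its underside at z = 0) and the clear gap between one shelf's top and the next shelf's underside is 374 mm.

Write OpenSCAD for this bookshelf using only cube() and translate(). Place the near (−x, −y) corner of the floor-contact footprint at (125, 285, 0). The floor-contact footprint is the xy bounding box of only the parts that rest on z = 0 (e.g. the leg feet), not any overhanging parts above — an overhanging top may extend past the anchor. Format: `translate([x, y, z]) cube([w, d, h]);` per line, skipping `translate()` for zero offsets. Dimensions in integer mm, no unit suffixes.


translate([125, 285, 0]) cube([27, 278, 947]);
translate([994, 285, 0]) cube([27, 278, 947]);
translate([152, 285, 0]) cube([842, 278, 28]);
translate([152, 285, 402]) cube([842, 278, 28]);
translate([152, 285, 804]) cube([842, 278, 28]);


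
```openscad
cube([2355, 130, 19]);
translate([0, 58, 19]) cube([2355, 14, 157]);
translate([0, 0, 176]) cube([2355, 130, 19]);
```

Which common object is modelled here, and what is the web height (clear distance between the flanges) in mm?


An I-beam. The web height is 157 mm.

Two wide flanges with a thin centred web — an I-beam. Overall 195 mm minus two 19 mm flanges gives a web of 195 − 2·19 = 157 mm.


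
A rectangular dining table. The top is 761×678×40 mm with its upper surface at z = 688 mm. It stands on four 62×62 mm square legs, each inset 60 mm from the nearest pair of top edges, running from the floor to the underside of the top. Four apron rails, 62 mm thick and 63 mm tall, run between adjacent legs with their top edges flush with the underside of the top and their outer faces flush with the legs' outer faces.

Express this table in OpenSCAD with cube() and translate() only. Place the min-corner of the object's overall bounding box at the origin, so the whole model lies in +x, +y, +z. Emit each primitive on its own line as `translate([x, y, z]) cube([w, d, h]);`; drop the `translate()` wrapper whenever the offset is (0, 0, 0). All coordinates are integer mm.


translate([0, 0, 648]) cube([761, 678, 40]);
translate([60, 60, 0]) cube([62, 62, 648]);
translate([639, 60, 0]) cube([62, 62, 648]);
translate([60, 556, 0]) cube([62, 62, 648]);
translate([639, 556, 0]) cube([62, 62, 648]);
translate([122, 60, 585]) cube([517, 62, 63]);
translate([122, 556, 585]) cube([517, 62, 63]);
translate([60, 122, 585]) cube([62, 434, 63]);
translate([639, 122, 585]) cube([62, 434, 63]);


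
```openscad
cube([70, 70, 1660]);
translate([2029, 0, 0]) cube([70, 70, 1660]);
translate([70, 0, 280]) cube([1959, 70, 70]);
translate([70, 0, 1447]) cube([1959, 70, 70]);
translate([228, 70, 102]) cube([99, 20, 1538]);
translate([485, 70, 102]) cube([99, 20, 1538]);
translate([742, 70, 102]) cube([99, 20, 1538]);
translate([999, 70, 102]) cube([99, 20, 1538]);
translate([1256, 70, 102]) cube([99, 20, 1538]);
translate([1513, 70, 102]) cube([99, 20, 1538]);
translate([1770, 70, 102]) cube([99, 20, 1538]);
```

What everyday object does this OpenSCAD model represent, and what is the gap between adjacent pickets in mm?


A fence section. The picket gap is 158 mm.

Two posts, two rails, 7 pickets — a fence section. Span 1959 mm holds 7 pickets of 99 mm with 8 equal gaps: ⌊(1959 − 7·99) / 8⌋ = 158 mm.


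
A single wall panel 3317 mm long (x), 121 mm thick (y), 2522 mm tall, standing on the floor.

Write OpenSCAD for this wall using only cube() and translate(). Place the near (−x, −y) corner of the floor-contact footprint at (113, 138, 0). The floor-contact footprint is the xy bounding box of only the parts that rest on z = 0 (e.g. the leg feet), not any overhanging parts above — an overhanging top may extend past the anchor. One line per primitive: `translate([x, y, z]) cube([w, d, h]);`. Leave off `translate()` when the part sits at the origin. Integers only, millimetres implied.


translate([113, 138, 0]) cube([3317, 121, 2522]);


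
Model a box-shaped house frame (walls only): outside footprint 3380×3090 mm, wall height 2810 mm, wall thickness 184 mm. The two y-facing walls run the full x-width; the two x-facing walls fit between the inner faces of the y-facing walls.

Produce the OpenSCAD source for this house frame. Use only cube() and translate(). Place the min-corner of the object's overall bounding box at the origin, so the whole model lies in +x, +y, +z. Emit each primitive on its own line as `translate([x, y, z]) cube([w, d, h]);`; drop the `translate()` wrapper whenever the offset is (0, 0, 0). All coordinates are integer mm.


cube([3380, 184, 2810]);
translate([0, 2906, 0]) cube([3380, 184, 2810]);
translate([0, 184, 0]) cube([184, 2722, 2810]);
translate([3196, 184, 0]) cube([184, 2722, 2810]);


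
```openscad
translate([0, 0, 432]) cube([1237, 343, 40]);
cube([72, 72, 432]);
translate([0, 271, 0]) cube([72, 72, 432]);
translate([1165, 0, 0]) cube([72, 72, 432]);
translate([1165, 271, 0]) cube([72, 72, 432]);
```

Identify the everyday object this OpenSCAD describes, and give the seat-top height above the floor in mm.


A bench. The seat-top height is 472 mm.

A long slab on four corner posts — a bench. The slab sits at z = 432 with thickness 40, so the top is 432 + 40 = 472 mm.


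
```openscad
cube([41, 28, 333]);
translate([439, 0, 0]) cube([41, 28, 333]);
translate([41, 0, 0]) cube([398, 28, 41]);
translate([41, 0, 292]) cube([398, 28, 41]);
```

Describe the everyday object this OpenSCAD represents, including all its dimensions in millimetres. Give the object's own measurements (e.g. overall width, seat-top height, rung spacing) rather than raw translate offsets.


A rectangular picture frame lying in the x–z plane (depth along y). The opening is 398 mm wide (x) by 251 mm tall (z), surrounded by a border 41 mm wide on all four sides. The frame is 28 mm deep and is made of two full-height vertical stiles with two horizontal rails fitted between them.


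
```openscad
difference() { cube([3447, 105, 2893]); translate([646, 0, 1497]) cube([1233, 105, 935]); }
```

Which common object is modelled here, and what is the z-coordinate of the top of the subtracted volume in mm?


A wall with a window opening. The window head height is 2432 mm.

A wall with a rectangular opening subtracted — a window. Sill at z = 1497, opening 935 mm tall, so the head is at 1497 + 935 = 2432 mm.


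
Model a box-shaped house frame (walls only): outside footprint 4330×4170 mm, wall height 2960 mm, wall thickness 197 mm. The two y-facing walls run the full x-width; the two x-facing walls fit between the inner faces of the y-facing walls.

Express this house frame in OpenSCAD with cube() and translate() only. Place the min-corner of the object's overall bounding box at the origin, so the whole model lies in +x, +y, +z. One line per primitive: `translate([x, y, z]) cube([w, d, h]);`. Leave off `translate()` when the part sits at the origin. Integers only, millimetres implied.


cube([4330, 197, 2960]);
translate([0, 3973, 0]) cube([4330, 197, 2960]);
translate([0, 197, 0]) cube([197, 3776, 2960]);
translate([4133, 197, 0]) cube([197, 3776, 2960]);


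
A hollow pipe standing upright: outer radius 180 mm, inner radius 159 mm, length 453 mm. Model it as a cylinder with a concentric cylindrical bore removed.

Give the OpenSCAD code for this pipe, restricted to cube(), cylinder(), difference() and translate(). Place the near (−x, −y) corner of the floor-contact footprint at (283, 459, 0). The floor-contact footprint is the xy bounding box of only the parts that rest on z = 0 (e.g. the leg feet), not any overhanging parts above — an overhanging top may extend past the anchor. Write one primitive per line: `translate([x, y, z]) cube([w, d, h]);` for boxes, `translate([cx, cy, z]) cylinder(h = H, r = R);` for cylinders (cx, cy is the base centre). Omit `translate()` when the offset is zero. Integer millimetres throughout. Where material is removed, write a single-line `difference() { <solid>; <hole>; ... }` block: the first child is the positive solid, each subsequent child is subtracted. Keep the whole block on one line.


difference() { translate([463, 639, 0]) cylinder(h = 453, r = 180); translate([463, 639, 0]) cylinder(h = 453, r = 159); }


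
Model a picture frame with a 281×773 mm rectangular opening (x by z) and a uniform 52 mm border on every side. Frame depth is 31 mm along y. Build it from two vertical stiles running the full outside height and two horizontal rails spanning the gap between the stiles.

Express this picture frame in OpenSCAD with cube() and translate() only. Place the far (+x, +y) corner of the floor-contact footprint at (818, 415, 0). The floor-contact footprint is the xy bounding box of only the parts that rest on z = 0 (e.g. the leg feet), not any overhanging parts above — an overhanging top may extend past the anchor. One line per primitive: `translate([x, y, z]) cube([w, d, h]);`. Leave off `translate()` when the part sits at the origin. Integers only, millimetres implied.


translate([433, 384, 0]) cube([52, 31, 877]);
translate([766, 384, 0]) cube([52, 31, 877]);
translate([485, 384, 0]) cube([281, 31, 52]);
translate([485, 384, 825]) cube([281, 31, 52]);


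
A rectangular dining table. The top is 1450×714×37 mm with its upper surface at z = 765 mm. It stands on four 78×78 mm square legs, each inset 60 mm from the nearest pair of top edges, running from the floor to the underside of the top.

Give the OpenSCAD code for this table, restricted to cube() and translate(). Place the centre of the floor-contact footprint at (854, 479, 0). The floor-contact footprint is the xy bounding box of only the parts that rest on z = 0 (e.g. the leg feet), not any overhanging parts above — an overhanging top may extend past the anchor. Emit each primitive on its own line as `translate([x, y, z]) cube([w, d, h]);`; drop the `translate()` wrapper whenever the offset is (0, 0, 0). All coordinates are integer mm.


translate([129, 122, 728]) cube([1450, 714, 37]);
translate([189, 182, 0]) cube([78, 78, 728]);
translate([1441, 182, 0]) cube([78, 78, 728]);
translate([189, 698, 0]) cube([78, 78, 728]);
translate([1441, 698, 0]) cube([78, 78, 728]);


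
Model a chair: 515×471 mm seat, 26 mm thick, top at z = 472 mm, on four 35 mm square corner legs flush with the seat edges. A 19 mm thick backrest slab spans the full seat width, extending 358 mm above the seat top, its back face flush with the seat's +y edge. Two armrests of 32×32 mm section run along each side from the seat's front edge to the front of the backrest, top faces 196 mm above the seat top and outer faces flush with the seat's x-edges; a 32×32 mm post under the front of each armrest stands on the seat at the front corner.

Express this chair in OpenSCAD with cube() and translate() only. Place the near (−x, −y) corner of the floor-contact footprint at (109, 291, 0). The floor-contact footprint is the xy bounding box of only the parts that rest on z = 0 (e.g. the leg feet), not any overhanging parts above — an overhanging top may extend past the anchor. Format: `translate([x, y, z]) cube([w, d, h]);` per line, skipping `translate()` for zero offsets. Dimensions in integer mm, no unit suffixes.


translate([109, 291, 446]) cube([515, 471, 26]);
translate([109, 291, 0]) cube([35, 35, 446]);
translate([589, 291, 0]) cube([35, 35, 446]);
translate([109, 727, 0]) cube([35, 35, 446]);
translate([589, 727, 0]) cube([35, 35, 446]);
translate([109, 743, 472]) cube([515, 19, 358]);
translate([109, 291, 636]) cube([32, 452, 32]);
translate([592, 291, 636]) cube([32, 452, 32]);
translate([109, 291, 472]) cube([32, 32, 164]);
translate([592, 291, 472]) cube([32, 32, 164]);


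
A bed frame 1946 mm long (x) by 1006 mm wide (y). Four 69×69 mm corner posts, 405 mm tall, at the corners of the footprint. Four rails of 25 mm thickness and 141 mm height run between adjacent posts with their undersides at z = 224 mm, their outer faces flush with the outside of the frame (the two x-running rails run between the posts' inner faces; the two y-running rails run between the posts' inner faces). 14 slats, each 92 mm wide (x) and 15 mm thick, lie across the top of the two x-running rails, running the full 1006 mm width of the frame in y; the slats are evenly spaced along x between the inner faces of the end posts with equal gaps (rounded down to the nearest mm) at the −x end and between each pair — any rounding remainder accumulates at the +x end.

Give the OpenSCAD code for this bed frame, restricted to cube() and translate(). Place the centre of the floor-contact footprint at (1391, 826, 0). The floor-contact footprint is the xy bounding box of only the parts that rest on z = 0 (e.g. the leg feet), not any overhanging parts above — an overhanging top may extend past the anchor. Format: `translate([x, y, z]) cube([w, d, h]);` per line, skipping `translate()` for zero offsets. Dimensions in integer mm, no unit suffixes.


translate([418, 323, 0]) cube([69, 69, 405]);
translate([418, 1260, 0]) cube([69, 69, 405]);
translate([2295, 323, 0]) cube([69, 69, 405]);
translate([2295, 1260, 0]) cube([69, 69, 405]);
translate([487, 323, 224]) cube([1808, 25, 141]);
translate([487, 1304, 224]) cube([1808, 25, 141]);
translate([418, 392, 224]) cube([25, 868, 141]);
translate([2339, 392, 224]) cube([25, 868, 141]);
translate([521, 323, 365]) cube([92, 1006, 15]);
translate([647, 323, 365]) cube([92, 1006, 15]);
translate([773, 323, 365]) cube([92, 1006, 15]);
translate([899, 323, 365]) cube([92, 1006, 15]);
translate([1025, 323, 365]) cube([92, 1006, 15]);
translate([1151, 323, 365]) cube([92, 1006, 15]);
translate([1277, 323, 365]) cube([92, 1006, 15]);
translate([1403, 323, 365]) cube([92, 1006, 15]);
translate([1529, 323, 365]) cube([92, 1006, 15]);
translate([1655, 323, 365]) cube([92, 1006, 15]);
translate([1781, 323, 365]) cube([92, 1006, 15]);
translate([1907, 323, 365]) cube([92, 1006, 15]);
translate([2033, 323, 365]) cube([92, 1006, 15]);
translate([2159, 323, 365]) cube([92, 1006, 15]);


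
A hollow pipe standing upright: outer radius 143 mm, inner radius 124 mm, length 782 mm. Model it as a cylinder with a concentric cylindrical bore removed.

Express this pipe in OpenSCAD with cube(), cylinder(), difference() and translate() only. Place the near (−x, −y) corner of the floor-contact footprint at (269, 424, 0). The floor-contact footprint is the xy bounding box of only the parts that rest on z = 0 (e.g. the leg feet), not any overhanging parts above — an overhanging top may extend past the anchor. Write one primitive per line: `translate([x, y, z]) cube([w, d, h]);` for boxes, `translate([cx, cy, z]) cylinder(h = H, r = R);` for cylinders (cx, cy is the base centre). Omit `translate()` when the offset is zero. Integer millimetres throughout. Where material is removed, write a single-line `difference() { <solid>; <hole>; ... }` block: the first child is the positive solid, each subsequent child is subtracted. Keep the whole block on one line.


difference() { translate([412, 567, 0]) cylinder(h = 782, r = 143); translate([412, 567, 0]) cylinder(h = 782, r = 124); }


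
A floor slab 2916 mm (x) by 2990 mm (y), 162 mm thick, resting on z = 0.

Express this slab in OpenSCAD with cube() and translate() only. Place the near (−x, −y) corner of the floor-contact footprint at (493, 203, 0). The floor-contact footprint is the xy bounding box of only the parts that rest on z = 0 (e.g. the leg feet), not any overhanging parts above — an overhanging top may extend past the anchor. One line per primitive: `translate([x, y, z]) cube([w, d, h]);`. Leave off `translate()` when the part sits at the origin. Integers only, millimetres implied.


translate([493, 203, 0]) cube([2916, 2990, 162]);


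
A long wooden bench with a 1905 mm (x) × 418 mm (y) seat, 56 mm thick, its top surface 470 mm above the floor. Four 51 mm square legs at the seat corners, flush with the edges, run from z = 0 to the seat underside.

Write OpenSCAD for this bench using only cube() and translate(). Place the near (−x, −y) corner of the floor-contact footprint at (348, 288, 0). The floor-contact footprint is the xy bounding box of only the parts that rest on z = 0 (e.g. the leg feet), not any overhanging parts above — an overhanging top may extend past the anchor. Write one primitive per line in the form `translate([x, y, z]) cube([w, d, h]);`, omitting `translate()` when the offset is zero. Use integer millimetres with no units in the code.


// leg_h = 470 − 56 = 414
translate([348, 288, 414]) cube([1905, 418, 56]);
translate([348, 288, 0]) cube([51, 51, 414]);
translate([348, 655, 0]) cube([51, 51, 414]);
translate([2202, 288, 0]) cube([51, 51, 414]);
translate([2202, 655, 0]) cube([51, 51, 414]);


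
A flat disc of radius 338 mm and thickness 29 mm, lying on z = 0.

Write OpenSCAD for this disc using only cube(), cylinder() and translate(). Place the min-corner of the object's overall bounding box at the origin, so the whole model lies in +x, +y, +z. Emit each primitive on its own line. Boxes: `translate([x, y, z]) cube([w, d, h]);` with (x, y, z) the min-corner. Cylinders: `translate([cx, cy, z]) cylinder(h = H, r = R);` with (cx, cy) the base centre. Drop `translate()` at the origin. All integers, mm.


translate([338, 338, 0]) cylinder(h = 29, r = 338);


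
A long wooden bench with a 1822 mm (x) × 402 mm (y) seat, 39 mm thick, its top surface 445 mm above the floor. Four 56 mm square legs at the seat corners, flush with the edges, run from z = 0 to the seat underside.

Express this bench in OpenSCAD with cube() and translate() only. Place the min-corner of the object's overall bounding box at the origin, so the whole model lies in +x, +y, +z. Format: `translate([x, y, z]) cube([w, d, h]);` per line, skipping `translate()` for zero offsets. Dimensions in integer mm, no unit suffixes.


// leg_h = 445 − 39 = 406
translate([0, 0, 406]) cube([1822, 402, 39]);
cube([56, 56, 406]);
translate([0, 346, 0]) cube([56, 56, 406]);
translate([1766, 0, 0]) cube([56, 56, 406]);
translate([1766, 346, 0]) cube([56, 56, 406]);


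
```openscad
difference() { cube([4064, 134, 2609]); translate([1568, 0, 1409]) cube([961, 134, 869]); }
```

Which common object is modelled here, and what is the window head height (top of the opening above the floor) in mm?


A wall with a window opening. The window head height is 2278 mm.

A wall with a rectangular opening subtracted — a window. Sill at z = 1409, opening 869 mm tall, so the head is at 1409 + 869 = 2278 mm.


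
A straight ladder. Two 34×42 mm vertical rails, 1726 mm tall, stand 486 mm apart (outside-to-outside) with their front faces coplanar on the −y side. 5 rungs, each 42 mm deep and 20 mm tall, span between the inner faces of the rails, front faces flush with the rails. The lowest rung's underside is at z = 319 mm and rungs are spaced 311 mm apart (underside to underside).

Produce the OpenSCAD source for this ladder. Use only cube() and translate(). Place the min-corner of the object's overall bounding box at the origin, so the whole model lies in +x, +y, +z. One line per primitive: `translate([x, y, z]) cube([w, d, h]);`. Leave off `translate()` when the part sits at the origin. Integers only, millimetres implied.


cube([34, 42, 1726]);
translate([452, 0, 0]) cube([34, 42, 1726]);
translate([34, 0, 319]) cube([418, 42, 20]);
translate([34, 0, 630]) cube([418, 42, 20]);
translate([34, 0, 941]) cube([418, 42, 20]);
translate([34, 0, 1252]) cube([418, 42, 20]);
translate([34, 0, 1563]) cube([418, 42, 20]);


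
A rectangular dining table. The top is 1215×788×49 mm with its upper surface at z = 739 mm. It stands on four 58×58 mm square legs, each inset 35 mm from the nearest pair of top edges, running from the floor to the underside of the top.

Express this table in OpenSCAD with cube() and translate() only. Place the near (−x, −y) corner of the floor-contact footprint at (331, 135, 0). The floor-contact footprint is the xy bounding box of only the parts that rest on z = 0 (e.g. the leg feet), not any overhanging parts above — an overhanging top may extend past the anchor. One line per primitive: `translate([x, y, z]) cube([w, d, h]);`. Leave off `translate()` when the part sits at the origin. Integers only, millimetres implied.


translate([296, 100, 690]) cube([1215, 788, 49]);
translate([331, 135, 0]) cube([58, 58, 690]);
translate([1418, 135, 0]) cube([58, 58, 690]);
translate([331, 795, 0]) cube([58, 58, 690]);
translate([1418, 795, 0]) cube([58, 58, 690]);


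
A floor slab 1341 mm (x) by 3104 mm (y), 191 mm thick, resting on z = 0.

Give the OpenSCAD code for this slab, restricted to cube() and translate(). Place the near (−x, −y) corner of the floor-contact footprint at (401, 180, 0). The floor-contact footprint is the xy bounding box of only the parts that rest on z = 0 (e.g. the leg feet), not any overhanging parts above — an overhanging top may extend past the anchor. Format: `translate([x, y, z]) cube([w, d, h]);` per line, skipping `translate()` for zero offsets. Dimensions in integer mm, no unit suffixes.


translate([401, 180, 0]) cube([1341, 3104, 191]);


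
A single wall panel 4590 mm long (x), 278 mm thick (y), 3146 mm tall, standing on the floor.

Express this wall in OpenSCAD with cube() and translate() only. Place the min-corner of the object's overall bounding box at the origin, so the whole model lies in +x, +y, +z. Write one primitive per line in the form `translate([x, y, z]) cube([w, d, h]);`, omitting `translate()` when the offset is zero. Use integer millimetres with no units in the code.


cube([4590, 278, 3146]);


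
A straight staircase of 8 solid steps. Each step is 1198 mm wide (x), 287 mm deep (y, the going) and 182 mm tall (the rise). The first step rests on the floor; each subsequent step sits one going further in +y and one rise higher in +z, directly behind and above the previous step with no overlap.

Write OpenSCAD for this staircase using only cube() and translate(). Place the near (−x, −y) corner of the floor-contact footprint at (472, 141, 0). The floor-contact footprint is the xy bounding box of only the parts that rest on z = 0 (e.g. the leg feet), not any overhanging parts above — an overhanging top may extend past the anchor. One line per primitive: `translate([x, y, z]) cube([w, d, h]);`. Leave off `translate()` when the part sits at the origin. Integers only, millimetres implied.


translate([472, 141, 0]) cube([1198, 287, 182]);
translate([472, 428, 182]) cube([1198, 287, 182]);
translate([472, 715, 364]) cube([1198, 287, 182]);
translate([472, 1002, 546]) cube([1198, 287, 182]);
translate([472, 1289, 728]) cube([1198, 287, 182]);
translate([472, 1576, 910]) cube([1198, 287, 182]);
translate([472, 1863, 1092]) cube([1198, 287, 182]);
translate([472, 2150, 1274]) cube([1198, 287, 182]);


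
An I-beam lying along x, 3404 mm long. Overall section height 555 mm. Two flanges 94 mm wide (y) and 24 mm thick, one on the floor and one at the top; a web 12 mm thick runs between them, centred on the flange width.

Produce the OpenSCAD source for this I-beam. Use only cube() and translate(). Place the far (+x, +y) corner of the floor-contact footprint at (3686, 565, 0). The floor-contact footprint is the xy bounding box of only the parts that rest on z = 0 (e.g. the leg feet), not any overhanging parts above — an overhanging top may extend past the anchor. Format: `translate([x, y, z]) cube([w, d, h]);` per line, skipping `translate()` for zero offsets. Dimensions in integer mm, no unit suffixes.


translate([282, 471, 0]) cube([3404, 94, 24]);
translate([282, 512, 24]) cube([3404, 12, 507]);
translate([282, 471, 531]) cube([3404, 94, 24]);


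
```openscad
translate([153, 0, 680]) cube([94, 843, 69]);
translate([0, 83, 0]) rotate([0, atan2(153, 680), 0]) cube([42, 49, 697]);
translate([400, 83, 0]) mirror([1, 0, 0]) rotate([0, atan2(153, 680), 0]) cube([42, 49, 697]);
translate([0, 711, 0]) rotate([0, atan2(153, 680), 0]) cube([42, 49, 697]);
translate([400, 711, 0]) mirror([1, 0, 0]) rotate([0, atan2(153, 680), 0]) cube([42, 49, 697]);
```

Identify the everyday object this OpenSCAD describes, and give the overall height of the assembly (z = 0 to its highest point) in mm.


A sawhorse. The overall height is 749 mm.

A beam across two mirrored pairs of raked legs — a sawhorse. The beam's underside is at z = 680 (matching the legs' vertical rise in atan2(153, 680)) and the beam is 69 mm tall, so its top is at 680 + 69 = 749 mm. The raked legs top out at the beam's underside, so that is the highest point.


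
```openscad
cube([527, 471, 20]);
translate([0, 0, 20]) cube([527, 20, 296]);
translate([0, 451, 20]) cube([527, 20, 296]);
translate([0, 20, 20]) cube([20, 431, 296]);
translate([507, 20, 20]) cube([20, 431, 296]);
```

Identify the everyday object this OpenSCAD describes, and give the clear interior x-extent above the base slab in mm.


An open box. The internal width is 487 mm.

A 527×471 base slab with four walls standing on it — an open box. The base is 527 mm wide and the walls are 20 mm thick, so the internal width is 527 − 2 × 20 = 487 mm.


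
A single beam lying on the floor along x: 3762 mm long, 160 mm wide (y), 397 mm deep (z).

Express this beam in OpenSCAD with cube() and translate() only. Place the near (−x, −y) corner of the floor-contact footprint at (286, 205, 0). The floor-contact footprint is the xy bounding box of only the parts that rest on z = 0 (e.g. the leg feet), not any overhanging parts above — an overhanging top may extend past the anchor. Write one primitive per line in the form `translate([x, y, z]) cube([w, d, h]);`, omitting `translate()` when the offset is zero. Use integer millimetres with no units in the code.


translate([286, 205, 0]) cube([3762, 160, 397]);


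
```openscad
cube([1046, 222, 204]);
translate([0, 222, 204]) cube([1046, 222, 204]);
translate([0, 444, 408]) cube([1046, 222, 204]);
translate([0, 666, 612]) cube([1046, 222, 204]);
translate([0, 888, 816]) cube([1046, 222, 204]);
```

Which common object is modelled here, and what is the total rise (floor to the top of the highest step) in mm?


A staircase. The total rise is 1020 mm.

5 identical blocks, each offset up and back from the previous — a staircase. Each step is 204 mm tall and there are 5 of them, so the total rise is 5 × 204 = 1020 mm.


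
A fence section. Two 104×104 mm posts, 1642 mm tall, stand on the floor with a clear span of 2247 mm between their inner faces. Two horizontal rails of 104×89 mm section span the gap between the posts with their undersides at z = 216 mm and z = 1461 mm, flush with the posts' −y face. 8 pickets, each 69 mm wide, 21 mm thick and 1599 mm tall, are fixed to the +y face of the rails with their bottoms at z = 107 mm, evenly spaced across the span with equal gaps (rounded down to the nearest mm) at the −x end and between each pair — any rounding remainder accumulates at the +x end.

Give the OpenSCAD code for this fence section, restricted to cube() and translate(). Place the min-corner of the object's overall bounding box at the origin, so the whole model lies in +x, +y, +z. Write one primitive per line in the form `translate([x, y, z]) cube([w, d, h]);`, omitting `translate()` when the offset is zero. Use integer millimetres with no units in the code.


cube([104, 104, 1642]);
translate([2351, 0, 0]) cube([104, 104, 1642]);
translate([104, 0, 216]) cube([2247, 104, 89]);
translate([104, 0, 1461]) cube([2247, 104, 89]);
translate([292, 104, 107]) cube([69, 21, 1599]);
translate([549, 104, 107]) cube([69, 21, 1599]);
translate([806, 104, 107]) cube([69, 21, 1599]);
translate([1063, 104, 107]) cube([69, 21, 1599]);
translate([1320, 104, 107]) cube([69, 21, 1599]);
translate([1577, 104, 107]) cube([69, 21, 1599]);
translate([1834, 104, 107]) cube([69, 21, 1599]);
translate([2091, 104, 107]) cube([69, 21, 1599]);
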